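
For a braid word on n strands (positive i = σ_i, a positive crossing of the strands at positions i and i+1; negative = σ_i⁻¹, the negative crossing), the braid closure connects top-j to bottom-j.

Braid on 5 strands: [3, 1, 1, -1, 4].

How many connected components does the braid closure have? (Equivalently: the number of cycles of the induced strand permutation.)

2

Derivation:
Track the strand permutation on 5 strands, starting from identity.
  step 1: s3 swaps positions 3,4 -> [1 2 4 3 5]
  step 2: s1 swaps positions 1,2 -> [2 1 4 3 5]
  step 3: s1 swaps positions 1,2 -> [1 2 4 3 5]
  step 4: s1^-1 swaps positions 1,2 -> [2 1 4 3 5]
  step 5: s4 swaps positions 4,5 -> [2 1 4 5 3]
Final permutation (position -> original strand): [2 1 4 5 3]
Closure components = cycle count of this permutation = 2.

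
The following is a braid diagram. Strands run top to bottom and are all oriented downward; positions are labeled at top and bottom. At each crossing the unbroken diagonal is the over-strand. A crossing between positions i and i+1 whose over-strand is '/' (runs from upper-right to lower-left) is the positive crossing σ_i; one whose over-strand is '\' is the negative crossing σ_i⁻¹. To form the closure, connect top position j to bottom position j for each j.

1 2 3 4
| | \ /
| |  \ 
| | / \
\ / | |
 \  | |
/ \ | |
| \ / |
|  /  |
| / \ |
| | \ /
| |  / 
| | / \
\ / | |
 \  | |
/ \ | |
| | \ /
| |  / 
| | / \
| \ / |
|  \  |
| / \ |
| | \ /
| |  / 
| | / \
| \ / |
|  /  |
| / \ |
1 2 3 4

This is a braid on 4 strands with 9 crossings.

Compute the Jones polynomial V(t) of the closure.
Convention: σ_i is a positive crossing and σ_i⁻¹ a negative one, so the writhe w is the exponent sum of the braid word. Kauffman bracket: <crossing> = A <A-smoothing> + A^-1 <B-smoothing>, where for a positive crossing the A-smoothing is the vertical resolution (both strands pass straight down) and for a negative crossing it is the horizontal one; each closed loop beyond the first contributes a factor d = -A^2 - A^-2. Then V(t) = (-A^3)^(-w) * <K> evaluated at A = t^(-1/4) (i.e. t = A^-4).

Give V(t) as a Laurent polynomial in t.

-t^5 + 2*t^4 - 2*t^3 + 3*t^2 - 3*t + 3 - 2*t^-1 + t^-2

Derivation:
Reading the diagram top to bottom ('/'-over between positions i,i+1 = s_i, '\'-over = s_i^-1): braid word = s3^-1 s1^-1 s2 s3 s1^-1 s3 s2^-1 s3 s2.
Braid: s3^-1 s1^-1 s2 s3 s1^-1 s3 s2^-1 s3 s2 on 4 strands, 9 crossings.
Writhe w = (#positive) - (#negative) = 5 - 4 = 1.
Computing the Kauffman bracket via state sum. There are 2^9 = 512 states.
Each crossing splits two ways (0=vertical, 1=horizontal). The state's weight is A^(#A-smoothings - #B-smoothings) * d^(loops - 1).
Tabulate the states by total A-exponent and number of loops L (A-exp: L × count):
  A^9: L=2 ×1
  A^7: L=1 ×3, L=3 ×6
  A^5: L=2 ×26, L=4 ×10
  A^3: L=1 ×21, L=3 ×58, L=5 ×5
  A^1: L=2 ×86, L=4 ×39, L=6 ×1
  A^-1: L=1 ×35, L=3 ×80, L=5 ×11
  A^-3: L=2 ×53, L=4 ×30, L=6 ×1
  A^-5: L=3 ×32, L=5 ×4
  A^-7: L=4 ×9
  A^-9: L=5 ×1
Each group contributes A^e * Σ count * d^(L-1):
Powers of d = -A^2 - A^-2: d^2 = A^4 + 2 + A^-4; d^3 = -A^6 - 3*A^2 - 3*A^-2 - A^-6; d^4 = A^8 + 4*A^4 + 6 + 4*A^-4 + A^-8; d^5 = -A^10 - 5*A^6 - 10*A^2 - 10*A^-2 - 5*A^-6 - A^-10.
  A^9 * (d) = -A^11 - A^7
  A^7 * (3 + 6*d^2) = 6*A^11 + 15*A^7 + 6*A^3
  A^5 * (26*d + 10*d^3) = -10*A^11 - 56*A^7 - 56*A^3 - 10*A^-1
  A^3 * (21 + 58*d^2 + 5*d^4) = 5*A^11 + 78*A^7 + 167*A^3 + 78*A^-1 + 5*A^-5
  A^1 * (86*d + 39*d^3 + d^5) = -A^11 - 44*A^7 - 213*A^3 - 213*A^-1 - 44*A^-5 - A^-9
  A^-1 * (35 + 80*d^2 + 11*d^4) = 11*A^7 + 124*A^3 + 261*A^-1 + 124*A^-5 + 11*A^-9
  A^-3 * (53*d + 30*d^3 + d^5) = -A^7 - 35*A^3 - 153*A^-1 - 153*A^-5 - 35*A^-9 - A^-13
  A^-5 * (32*d^2 + 4*d^4) = 4*A^3 + 48*A^-1 + 88*A^-5 + 48*A^-9 + 4*A^-13
  A^-7 * (9*d^3) = -9*A^-1 - 27*A^-5 - 27*A^-9 - 9*A^-13
  A^-9 * (d^4) = A^-1 + 4*A^-5 + 6*A^-9 + 4*A^-13 + A^-17
Summing the groups: <K> = -A^11 + 2*A^7 - 3*A^3 + 3*A^-1 - 3*A^-5 + 2*A^-9 - 2*A^-13 + A^-17
Normalise by the writhe: (-A^3)^(-w) = (-A^3)^(-1) = -A^-3, so f(A) = -A^-3 * <K> = A^8 - 2*A^4 + 3 - 3*A^-4 + 3*A^-8 - 2*A^-12 + 2*A^-16 - A^-20.
Substitute A = t^(-1/4), i.e. A^e → t^(-e/4): V(t) = -t^5 + 2*t^4 - 2*t^3 + 3*t^2 - 3*t + 3 - 2*t^-1 + t^-2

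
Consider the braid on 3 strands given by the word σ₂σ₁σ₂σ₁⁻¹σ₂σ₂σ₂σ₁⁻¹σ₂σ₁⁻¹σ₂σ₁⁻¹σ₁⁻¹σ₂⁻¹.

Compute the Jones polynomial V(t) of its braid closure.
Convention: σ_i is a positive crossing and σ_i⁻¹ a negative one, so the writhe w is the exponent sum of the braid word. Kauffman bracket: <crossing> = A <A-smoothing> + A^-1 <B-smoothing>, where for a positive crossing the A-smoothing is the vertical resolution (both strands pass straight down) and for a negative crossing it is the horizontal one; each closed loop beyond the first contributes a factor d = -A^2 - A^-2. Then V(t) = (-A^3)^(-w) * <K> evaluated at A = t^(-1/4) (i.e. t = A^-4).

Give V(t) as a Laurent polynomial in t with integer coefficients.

The presented braid s2 s1 s2 s1^-1 s2 s2 s2 s1^-1 s2 s1^-1 s2 s1^-1 s1^-1 s2^-1 on 3 strands reduces by inverse Markov moves (closure unchanged at each step):
  Deconjugate: the word is γ·β·γ⁻¹ with γ = s2 (prefix) and γ⁻¹ = s2^-1 (suffix); strip both.
  Deconjugate: the word is γ·β·γ⁻¹ with γ = s1 (prefix) and γ⁻¹ = s1^-1 (suffix); strip both.
Reduced to β = s2 s1^-1 s2 s2 s2 s1^-1 s2 s1^-1 s2 s1^-1 on 3 strands, 10 crossings.
Compute on β:
Braid: s2 s1^-1 s2 s2 s2 s1^-1 s2 s1^-1 s2 s1^-1 on 3 strands, 10 crossings.
Writhe w = (#positive) - (#negative) = 6 - 4 = 2.
Enumerate smoothing states for the bracket polynomial. There are 2^10 = 1024 states.
Each crossing splits two ways (0=vertical, 1=horizontal). The state's weight is A^(#A-smoothings - #B-smoothings) * d^(loops - 1).
Tabulate the states by total A-exponent and number of loops L (A-exp: L × count):
  A^10: L=5 ×1
  A^8: L=4 ×10
  A^6: L=3 ×42, L=5 ×3
  A^4: L=2 ×90, L=4 ×29, L=6 ×1
  A^2: L=1 ×87, L=3 ×110, L=5 ×13
  A^0: L=2 ×179, L=4 ×71, L=6 ×2
  A^-2: L=3 ×187, L=5 ×23
  A^-4: L=4 ×117, L=6 ×3
  A^-6: L=5 ×45
  A^-8: L=6 ×10
  A^-10: L=7 ×1
Each group contributes A^e * Σ count * d^(L-1):
Powers of d = -A^2 - A^-2: d^2 = A^4 + 2 + A^-4; d^3 = -A^6 - 3*A^2 - 3*A^-2 - A^-6; d^4 = A^8 + 4*A^4 + 6 + 4*A^-4 + A^-8; d^5 = -A^10 - 5*A^6 - 10*A^2 - 10*A^-2 - 5*A^-6 - A^-10; d^6 = A^12 + 6*A^8 + 15*A^4 + 20 + 15*A^-4 + 6*A^-8 + A^-12.
  A^10 * (d^4) = A^18 + 4*A^14 + 6*A^10 + 4*A^6 + A^2
  A^8 * (10*d^3) = -10*A^14 - 30*A^10 - 30*A^6 - 10*A^2
  A^6 * (42*d^2 + 3*d^4) = 3*A^14 + 54*A^10 + 102*A^6 + 54*A^2 + 3*A^-2
  A^4 * (90*d + 29*d^3 + d^5) = -A^14 - 34*A^10 - 187*A^6 - 187*A^2 - 34*A^-2 - A^-6
  A^2 * (87 + 110*d^2 + 13*d^4) = 13*A^10 + 162*A^6 + 385*A^2 + 162*A^-2 + 13*A^-6
  A^0 * (179*d + 71*d^3 + 2*d^5) = -2*A^10 - 81*A^6 - 412*A^2 - 412*A^-2 - 81*A^-6 - 2*A^-10
  A^-2 * (187*d^2 + 23*d^4) = 23*A^6 + 279*A^2 + 512*A^-2 + 279*A^-6 + 23*A^-10
  A^-4 * (117*d^3 + 3*d^5) = -3*A^6 - 132*A^2 - 381*A^-2 - 381*A^-6 - 132*A^-10 - 3*A^-14
  A^-6 * (45*d^4) = 45*A^2 + 180*A^-2 + 270*A^-6 + 180*A^-10 + 45*A^-14
  A^-8 * (10*d^5) = -10*A^2 - 50*A^-2 - 100*A^-6 - 100*A^-10 - 50*A^-14 - 10*A^-18
  A^-10 * (d^6) = A^2 + 6*A^-2 + 15*A^-6 + 20*A^-10 + 15*A^-14 + 6*A^-18 + A^-22
Summing the groups: <K> = A^18 - 4*A^14 + 7*A^10 - 10*A^6 + 14*A^2 - 14*A^-2 + 14*A^-6 - 11*A^-10 + 7*A^-14 - 4*A^-18 + A^-22
Normalise by the writhe: (-A^3)^(-w) = (-A^3)^(-2) = A^-6, so f(A) = A^-6 * <K> = A^12 - 4*A^8 + 7*A^4 - 10 + 14*A^-4 - 14*A^-8 + 14*A^-12 - 11*A^-16 + 7*A^-20 - 4*A^-24 + A^-28.
Substitute A = t^(-1/4), i.e. A^e → t^(-e/4): V(t) = t^7 - 4*t^6 + 7*t^5 - 11*t^4 + 14*t^3 - 14*t^2 + 14*t - 10 + 7*t^-1 - 4*t^-2 + t^-3

Answer: t^7 - 4*t^6 + 7*t^5 - 11*t^4 + 14*t^3 - 14*t^2 + 14*t - 10 + 7*t^-1 - 4*t^-2 + t^-3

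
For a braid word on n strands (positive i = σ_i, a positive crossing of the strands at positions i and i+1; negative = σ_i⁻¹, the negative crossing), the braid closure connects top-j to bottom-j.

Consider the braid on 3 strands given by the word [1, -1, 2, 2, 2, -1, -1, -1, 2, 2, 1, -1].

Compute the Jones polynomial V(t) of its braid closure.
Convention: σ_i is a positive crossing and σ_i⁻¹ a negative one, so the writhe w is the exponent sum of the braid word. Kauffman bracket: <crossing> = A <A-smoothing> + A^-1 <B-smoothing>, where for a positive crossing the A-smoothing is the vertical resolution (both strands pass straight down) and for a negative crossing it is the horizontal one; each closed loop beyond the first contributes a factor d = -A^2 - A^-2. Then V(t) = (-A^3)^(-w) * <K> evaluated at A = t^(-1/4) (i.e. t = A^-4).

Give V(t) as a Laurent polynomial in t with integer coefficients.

The presented braid s1 s1^-1 s2 s2 s2 s1^-1 s1^-1 s1^-1 s2 s2 s1 s1^-1 on 3 strands reduces by inverse Markov moves (closure unchanged at each step):
  Deconjugate: the word is γ·β·γ⁻¹ with γ = s1 (prefix) and γ⁻¹ = s1^-1 (suffix); strip both.
  Deconjugate: the word is γ·β·γ⁻¹ with γ = s1^-1 (prefix) and γ⁻¹ = s1 (suffix); strip both.
Reduced to β = s2 s2 s2 s1^-1 s1^-1 s1^-1 s2 s2 on 3 strands, 8 crossings.
Compute on β:
Braid: s2 s2 s2 s1^-1 s1^-1 s1^-1 s2 s2 on 3 strands, 8 crossings.
Writhe w = (#positive) - (#negative) = 5 - 3 = 2.
Computing the Kauffman bracket via state sum. There are 2^8 = 256 states.
For each crossing: s=0 is the vertical smoothing, s=1 horizontal. Crossing k contributes A^(sign_k * (1 - 2*s_k)); loop factor d = -A^2 - A^-2.
Tabulate the states by total A-exponent and number of loops L (A-exp: L × count):
  A^8: L=4 ×1
  A^6: L=3 ×8
  A^4: L=2 ×18, L=4 ×10
  A^2: L=1 ×15, L=3 ×31, L=5 ×10
  A^0: L=2 ×35, L=4 ×30, L=6 ×5
  A^-2: L=3 ×40, L=5 ×15, L=7 ×1
  A^-4: L=4 ×25, L=6 ×3
  A^-6: L=5 ×8
  A^-8: L=6 ×1
Each group contributes A^e * Σ count * d^(L-1):
Powers of d = -A^2 - A^-2: d^2 = A^4 + 2 + A^-4; d^3 = -A^6 - 3*A^2 - 3*A^-2 - A^-6; d^4 = A^8 + 4*A^4 + 6 + 4*A^-4 + A^-8; d^5 = -A^10 - 5*A^6 - 10*A^2 - 10*A^-2 - 5*A^-6 - A^-10; d^6 = A^12 + 6*A^8 + 15*A^4 + 20 + 15*A^-4 + 6*A^-8 + A^-12.
  A^8 * (d^3) = -A^14 - 3*A^10 - 3*A^6 - A^2
  A^6 * (8*d^2) = 8*A^10 + 16*A^6 + 8*A^2
  A^4 * (18*d + 10*d^3) = -10*A^10 - 48*A^6 - 48*A^2 - 10*A^-2
  A^2 * (15 + 31*d^2 + 10*d^4) = 10*A^10 + 71*A^6 + 137*A^2 + 71*A^-2 + 10*A^-6
  A^0 * (35*d + 30*d^3 + 5*d^5) = -5*A^10 - 55*A^6 - 175*A^2 - 175*A^-2 - 55*A^-6 - 5*A^-10
  A^-2 * (40*d^2 + 15*d^4 + d^6) = A^10 + 21*A^6 + 115*A^2 + 190*A^-2 + 115*A^-6 + 21*A^-10 + A^-14
  A^-4 * (25*d^3 + 3*d^5) = -3*A^6 - 40*A^2 - 105*A^-2 - 105*A^-6 - 40*A^-10 - 3*A^-14
  A^-6 * (8*d^4) = 8*A^2 + 32*A^-2 + 48*A^-6 + 32*A^-10 + 8*A^-14
  A^-8 * (d^5) = -A^2 - 5*A^-2 - 10*A^-6 - 10*A^-10 - 5*A^-14 - A^-18
Summing the groups: <K> = -A^14 + A^10 - A^6 + 3*A^2 - 2*A^-2 + 3*A^-6 - 2*A^-10 + A^-14 - A^-18
Normalise by the writhe: (-A^3)^(-w) = (-A^3)^(-2) = A^-6, so f(A) = A^-6 * <K> = -A^8 + A^4 - 1 + 3*A^-4 - 2*A^-8 + 3*A^-12 - 2*A^-16 + A^-20 - A^-24.
Substitute A = t^(-1/4), i.e. A^e → t^(-e/4): V(t) = -t^6 + t^5 - 2*t^4 + 3*t^3 - 2*t^2 + 3*t - 1 + t^-1 - t^-2

Answer: -t^6 + t^5 - 2*t^4 + 3*t^3 - 2*t^2 + 3*t - 1 + t^-1 - t^-2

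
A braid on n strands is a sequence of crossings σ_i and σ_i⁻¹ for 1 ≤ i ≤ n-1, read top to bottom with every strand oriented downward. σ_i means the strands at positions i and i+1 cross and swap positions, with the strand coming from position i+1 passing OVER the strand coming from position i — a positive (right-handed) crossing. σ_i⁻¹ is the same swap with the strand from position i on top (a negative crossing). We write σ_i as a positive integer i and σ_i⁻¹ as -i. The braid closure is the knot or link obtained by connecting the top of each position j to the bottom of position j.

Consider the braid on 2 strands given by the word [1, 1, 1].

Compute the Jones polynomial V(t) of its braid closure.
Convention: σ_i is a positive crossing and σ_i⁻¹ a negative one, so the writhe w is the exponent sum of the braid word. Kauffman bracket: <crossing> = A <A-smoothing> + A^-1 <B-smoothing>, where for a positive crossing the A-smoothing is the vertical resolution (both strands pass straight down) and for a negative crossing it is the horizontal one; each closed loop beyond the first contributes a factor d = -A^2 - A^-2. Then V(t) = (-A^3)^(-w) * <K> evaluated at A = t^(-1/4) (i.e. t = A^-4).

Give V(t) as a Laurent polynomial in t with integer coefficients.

Braid: s1 s1 s1 on 2 strands, 3 crossings.
Writhe w = (#positive) - (#negative) = 3 - 0 = 3.
State-sum expansion of <K>. There are 2^3 = 8 states.
Smooth each crossing (0=||, 1=⌣⌢); contribution A^(Σ sign_k(1-2s_k)) * d^(L-1).
  state 000: A-exp=+3, loops=2, term = A^3 * d^1
  state 001: A-exp=+1, loops=1, term = A^1 * d^0
  state 010: A-exp=+1, loops=1, term = A^1 * d^0
  state 011: A-exp=-1, loops=2, term = A^-1 * d^1
  state 100: A-exp=+1, loops=1, term = A^1 * d^0
  state 101: A-exp=-1, loops=2, term = A^-1 * d^1
  state 110: A-exp=-1, loops=2, term = A^-1 * d^1
  state 111: A-exp=-3, loops=3, term = A^-3 * d^2
Collect the terms by A-exponent (count of states per loop number):
Powers of d = -A^2 - A^-2: d^2 = A^4 + 2 + A^-4.
  A^3 * (d) = -A^5 - A
  A^1 * (3) = 3*A
  A^-1 * (3*d) = -3*A - 3*A^-3
  A^-3 * (d^2) = A + 2*A^-3 + A^-7
Summing the groups: <K> = -A^5 - A^-3 + A^-7
Normalise by the writhe: (-A^3)^(-w) = (-A^3)^(-3) = -A^-9, so f(A) = -A^-9 * <K> = A^-4 + A^-12 - A^-16.
Substitute A = t^(-1/4), i.e. A^e → t^(-e/4): V(t) = -t^4 + t^3 + t

Answer: -t^4 + t^3 + t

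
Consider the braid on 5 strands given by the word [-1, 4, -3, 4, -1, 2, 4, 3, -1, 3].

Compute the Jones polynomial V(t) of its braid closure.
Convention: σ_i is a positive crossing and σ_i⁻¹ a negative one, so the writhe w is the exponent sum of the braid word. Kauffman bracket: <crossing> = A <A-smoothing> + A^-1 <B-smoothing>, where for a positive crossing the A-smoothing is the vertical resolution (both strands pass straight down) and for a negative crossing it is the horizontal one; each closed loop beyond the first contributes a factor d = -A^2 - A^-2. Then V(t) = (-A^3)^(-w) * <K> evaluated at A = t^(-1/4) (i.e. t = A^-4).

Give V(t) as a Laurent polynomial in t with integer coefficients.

Braid: s1^-1 s4 s3^-1 s4 s1^-1 s2 s4 s3 s1^-1 s3 on 5 strands, 10 crossings.
Writhe w = (#positive) - (#negative) = 6 - 4 = 2.
Enumerate smoothing states for the bracket polynomial. There are 2^10 = 1024 states.
Each crossing splits two ways (0=vertical, 1=horizontal). The state's weight is A^(#A-smoothings - #B-smoothings) * d^(loops - 1).
Tabulate the states by total A-exponent and number of loops L (A-exp: L × count):
  A^10: L=5 ×1
  A^8: L=4 ×7, L=6 ×3
  A^6: L=3 ×18, L=5 ×26, L=7 ×1
  A^4: L=2 ×21, L=4 ×85, L=6 ×14
  A^2: L=1 ×9, L=3 ×137, L=5 ×62, L=7 ×2
  A^0: L=2 ×105, L=4 ×132, L=6 ×15
  A^-2: L=1 ×30, L=3 ×132, L=5 ×47, L=7 ×1
  A^-4: L=2 ×49, L=4 ×65, L=6 ×6
  A^-6: L=3 ×31, L=5 ×14
  A^-8: L=4 ×9, L=6 ×1
  A^-10: L=5 ×1
Each group contributes A^e * Σ count * d^(L-1):
Powers of d = -A^2 - A^-2: d^2 = A^4 + 2 + A^-4; d^3 = -A^6 - 3*A^2 - 3*A^-2 - A^-6; d^4 = A^8 + 4*A^4 + 6 + 4*A^-4 + A^-8; d^5 = -A^10 - 5*A^6 - 10*A^2 - 10*A^-2 - 5*A^-6 - A^-10; d^6 = A^12 + 6*A^8 + 15*A^4 + 20 + 15*A^-4 + 6*A^-8 + A^-12.
  A^10 * (d^4) = A^18 + 4*A^14 + 6*A^10 + 4*A^6 + A^2
  A^8 * (7*d^3 + 3*d^5) = -3*A^18 - 22*A^14 - 51*A^10 - 51*A^6 - 22*A^2 - 3*A^-2
  A^6 * (18*d^2 + 26*d^4 + d^6) = A^18 + 32*A^14 + 137*A^10 + 212*A^6 + 137*A^2 + 32*A^-2 + A^-6
  A^4 * (21*d + 85*d^3 + 14*d^5) = -14*A^14 - 155*A^10 - 416*A^6 - 416*A^2 - 155*A^-2 - 14*A^-6
  A^2 * (9 + 137*d^2 + 62*d^4 + 2*d^6) = 2*A^14 + 74*A^10 + 415*A^6 + 695*A^2 + 415*A^-2 + 74*A^-6 + 2*A^-10
  A^0 * (105*d + 132*d^3 + 15*d^5) = -15*A^10 - 207*A^6 - 651*A^2 - 651*A^-2 - 207*A^-6 - 15*A^-10
  A^-2 * (30 + 132*d^2 + 47*d^4 + d^6) = A^10 + 53*A^6 + 335*A^2 + 596*A^-2 + 335*A^-6 + 53*A^-10 + A^-14
  A^-4 * (49*d + 65*d^3 + 6*d^5) = -6*A^6 - 95*A^2 - 304*A^-2 - 304*A^-6 - 95*A^-10 - 6*A^-14
  A^-6 * (31*d^2 + 14*d^4) = 14*A^2 + 87*A^-2 + 146*A^-6 + 87*A^-10 + 14*A^-14
  A^-8 * (9*d^3 + d^5) = -A^2 - 14*A^-2 - 37*A^-6 - 37*A^-10 - 14*A^-14 - A^-18
  A^-10 * (d^4) = A^-2 + 4*A^-6 + 6*A^-10 + 4*A^-14 + A^-18
Summing the groups: <K> = -A^18 + 2*A^14 - 3*A^10 + 4*A^6 - 3*A^2 + 4*A^-2 - 2*A^-6 + A^-10 - A^-14
Normalise by the writhe: (-A^3)^(-w) = (-A^3)^(-2) = A^-6, so f(A) = A^-6 * <K> = -A^12 + 2*A^8 - 3*A^4 + 4 - 3*A^-4 + 4*A^-8 - 2*A^-12 + A^-16 - A^-20.
Substitute A = t^(-1/4), i.e. A^e → t^(-e/4): V(t) = -t^5 + t^4 - 2*t^3 + 4*t^2 - 3*t + 4 - 3*t^-1 + 2*t^-2 - t^-3

Answer: -t^5 + t^4 - 2*t^3 + 4*t^2 - 3*t + 4 - 3*t^-1 + 2*t^-2 - t^-3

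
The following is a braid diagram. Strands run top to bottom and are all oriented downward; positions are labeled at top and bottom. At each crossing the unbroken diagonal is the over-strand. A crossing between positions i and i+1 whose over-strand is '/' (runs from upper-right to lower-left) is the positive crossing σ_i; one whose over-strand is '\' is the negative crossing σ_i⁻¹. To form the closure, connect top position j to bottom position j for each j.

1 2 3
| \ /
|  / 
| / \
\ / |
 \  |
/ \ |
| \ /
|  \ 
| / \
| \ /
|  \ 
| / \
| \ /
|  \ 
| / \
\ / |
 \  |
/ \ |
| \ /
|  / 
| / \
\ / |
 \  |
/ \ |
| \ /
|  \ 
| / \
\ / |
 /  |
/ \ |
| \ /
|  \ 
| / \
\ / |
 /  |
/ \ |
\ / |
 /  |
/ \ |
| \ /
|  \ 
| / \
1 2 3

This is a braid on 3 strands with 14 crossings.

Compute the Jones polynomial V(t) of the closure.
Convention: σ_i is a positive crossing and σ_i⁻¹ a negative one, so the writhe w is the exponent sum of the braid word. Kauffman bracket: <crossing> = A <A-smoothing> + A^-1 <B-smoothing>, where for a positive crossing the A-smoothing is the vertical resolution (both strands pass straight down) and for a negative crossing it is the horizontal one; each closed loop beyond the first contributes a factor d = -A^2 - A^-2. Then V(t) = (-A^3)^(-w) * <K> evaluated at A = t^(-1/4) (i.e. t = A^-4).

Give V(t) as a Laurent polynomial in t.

-1 + 3*t^-1 - 3*t^-2 + 5*t^-3 - 5*t^-4 + 4*t^-5 - 3*t^-6 + 2*t^-7 - t^-8

Derivation:
Reading the diagram top to bottom ('/'-over between positions i,i+1 = s_i, '\'-over = s_i^-1): braid word = s2 s1^-1 s2^-1 s2^-1 s2^-1 s1^-1 s2 s1^-1 s2^-1 s1 s2^-1 s1 s1 s2^-1.
The presented braid s2 s1^-1 s2^-1 s2^-1 s2^-1 s1^-1 s2 s1^-1 s2^-1 s1 s2^-1 s1 s1 s2^-1 on 3 strands reduces by inverse Markov moves (closure unchanged at each step):
  Deconjugate: the word is γ·β·γ⁻¹ with γ = s2 s1^-1 (prefix) and γ⁻¹ = s1 s2^-1 (suffix); strip both.
Reduced to β = s2^-1 s2^-1 s2^-1 s1^-1 s2 s1^-1 s2^-1 s1 s2^-1 s1 on 3 strands, 10 crossings.
Compute on β:
Braid: s2^-1 s2^-1 s2^-1 s1^-1 s2 s1^-1 s2^-1 s1 s2^-1 s1 on 3 strands, 10 crossings.
Writhe w = (#positive) - (#negative) = 3 - 7 = -4.
State-sum expansion of <K>. There are 2^10 = 1024 states.
Smooth each crossing (0=||, 1=⌣⌢); contribution A^(Σ sign_k(1-2s_k)) * d^(L-1).
Tabulate the states by total A-exponent and number of loops L (A-exp: L × count):
  A^10: L=6 ×1
  A^8: L=5 ×10
  A^6: L=4 ×41, L=6 ×4
  A^4: L=3 ×88, L=5 ×31, L=7 ×1
  A^2: L=2 ×102, L=4 ×99, L=6 ×9
  A^0: L=1 ×54, L=3 ×162, L=5 ×36
  A^-2: L=2 ×134, L=4 ×74, L=6 ×2
  A^-4: L=1 ×30, L=3 ×82, L=5 ×8
  A^-6: L=2 ×32, L=4 ×13
  A^-8: L=1 ×3, L=3 ×7
  A^-10: L=2 ×1
Each group contributes A^e * Σ count * d^(L-1):
Powers of d = -A^2 - A^-2: d^2 = A^4 + 2 + A^-4; d^3 = -A^6 - 3*A^2 - 3*A^-2 - A^-6; d^4 = A^8 + 4*A^4 + 6 + 4*A^-4 + A^-8; d^5 = -A^10 - 5*A^6 - 10*A^2 - 10*A^-2 - 5*A^-6 - A^-10; d^6 = A^12 + 6*A^8 + 15*A^4 + 20 + 15*A^-4 + 6*A^-8 + A^-12.
  A^10 * (d^5) = -A^20 - 5*A^16 - 10*A^12 - 10*A^8 - 5*A^4 - 1
  A^8 * (10*d^4) = 10*A^16 + 40*A^12 + 60*A^8 + 40*A^4 + 10
  A^6 * (41*d^3 + 4*d^5) = -4*A^16 - 61*A^12 - 163*A^8 - 163*A^4 - 61 - 4*A^-4
  A^4 * (88*d^2 + 31*d^4 + d^6) = A^16 + 37*A^12 + 227*A^8 + 382*A^4 + 227 + 37*A^-4 + A^-8
  A^2 * (102*d + 99*d^3 + 9*d^5) = -9*A^12 - 144*A^8 - 489*A^4 - 489 - 144*A^-4 - 9*A^-8
  A^0 * (54 + 162*d^2 + 36*d^4) = 36*A^8 + 306*A^4 + 594 + 306*A^-4 + 36*A^-8
  A^-2 * (134*d + 74*d^3 + 2*d^5) = -2*A^8 - 84*A^4 - 376 - 376*A^-4 - 84*A^-8 - 2*A^-12
  A^-4 * (30 + 82*d^2 + 8*d^4) = 8*A^4 + 114 + 242*A^-4 + 114*A^-8 + 8*A^-12
  A^-6 * (32*d + 13*d^3) = -13 - 71*A^-4 - 71*A^-8 - 13*A^-12
  A^-8 * (3 + 7*d^2) = 7*A^-4 + 17*A^-8 + 7*A^-12
  A^-10 * (d) = -A^-8 - A^-12
Summing the groups: <K> = -A^20 + 2*A^16 - 3*A^12 + 4*A^8 - 5*A^4 + 5 - 3*A^-4 + 3*A^-8 - A^-12
Normalise by the writhe: (-A^3)^(-w) = (-A^3)^(4) = A^12, so f(A) = A^12 * <K> = -A^32 + 2*A^28 - 3*A^24 + 4*A^20 - 5*A^16 + 5*A^12 - 3*A^8 + 3*A^4 - 1.
Substitute A = t^(-1/4), i.e. A^e → t^(-e/4): V(t) = -1 + 3*t^-1 - 3*t^-2 + 5*t^-3 - 5*t^-4 + 4*t^-5 - 3*t^-6 + 2*t^-7 - t^-8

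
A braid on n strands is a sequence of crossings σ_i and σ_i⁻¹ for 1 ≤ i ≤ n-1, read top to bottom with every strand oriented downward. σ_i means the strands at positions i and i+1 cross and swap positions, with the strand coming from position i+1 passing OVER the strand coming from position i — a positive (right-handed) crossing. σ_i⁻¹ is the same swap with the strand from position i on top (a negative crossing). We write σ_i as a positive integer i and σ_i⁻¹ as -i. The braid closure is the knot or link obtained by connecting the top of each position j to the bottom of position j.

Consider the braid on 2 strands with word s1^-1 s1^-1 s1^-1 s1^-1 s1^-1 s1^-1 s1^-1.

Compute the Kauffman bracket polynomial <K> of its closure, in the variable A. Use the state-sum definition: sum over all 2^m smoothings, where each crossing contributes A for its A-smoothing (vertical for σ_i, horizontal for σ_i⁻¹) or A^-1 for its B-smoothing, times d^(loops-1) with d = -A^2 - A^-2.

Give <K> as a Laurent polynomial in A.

A^19 - A^15 + A^11 - A^7 + A^3 - A^-1 - A^-9

Derivation:
Braid: s1^-1 s1^-1 s1^-1 s1^-1 s1^-1 s1^-1 s1^-1 on 2 strands, 7 crossings.
Writhe w = (#positive) - (#negative) = 0 - 7 = -7.
Computing the Kauffman bracket via state sum. There are 2^7 = 128 states.
Each crossing splits two ways (0=vertical, 1=horizontal). The state's weight is A^(#A-smoothings - #B-smoothings) * d^(loops - 1).
Tabulate the states by total A-exponent and number of loops L (A-exp: L × count):
  A^7: L=7 ×1
  A^5: L=6 ×7
  A^3: L=5 ×21
  A^1: L=4 ×35
  A^-1: L=3 ×35
  A^-3: L=2 ×21
  A^-5: L=1 ×7
  A^-7: L=2 ×1
Each group contributes A^e * Σ count * d^(L-1):
Powers of d = -A^2 - A^-2: d^2 = A^4 + 2 + A^-4; d^3 = -A^6 - 3*A^2 - 3*A^-2 - A^-6; d^4 = A^8 + 4*A^4 + 6 + 4*A^-4 + A^-8; d^5 = -A^10 - 5*A^6 - 10*A^2 - 10*A^-2 - 5*A^-6 - A^-10; d^6 = A^12 + 6*A^8 + 15*A^4 + 20 + 15*A^-4 + 6*A^-8 + A^-12.
  A^7 * (d^6) = A^19 + 6*A^15 + 15*A^11 + 20*A^7 + 15*A^3 + 6*A^-1 + A^-5
  A^5 * (7*d^5) = -7*A^15 - 35*A^11 - 70*A^7 - 70*A^3 - 35*A^-1 - 7*A^-5
  A^3 * (21*d^4) = 21*A^11 + 84*A^7 + 126*A^3 + 84*A^-1 + 21*A^-5
  A^1 * (35*d^3) = -35*A^7 - 105*A^3 - 105*A^-1 - 35*A^-5
  A^-1 * (35*d^2) = 35*A^3 + 70*A^-1 + 35*A^-5
  A^-3 * (21*d) = -21*A^-1 - 21*A^-5
  A^-5 * (7) = 7*A^-5
  A^-7 * (d) = -A^-5 - A^-9
Summing the groups: <K> = A^19 - A^15 + A^11 - A^7 + A^3 - A^-1 - A^-9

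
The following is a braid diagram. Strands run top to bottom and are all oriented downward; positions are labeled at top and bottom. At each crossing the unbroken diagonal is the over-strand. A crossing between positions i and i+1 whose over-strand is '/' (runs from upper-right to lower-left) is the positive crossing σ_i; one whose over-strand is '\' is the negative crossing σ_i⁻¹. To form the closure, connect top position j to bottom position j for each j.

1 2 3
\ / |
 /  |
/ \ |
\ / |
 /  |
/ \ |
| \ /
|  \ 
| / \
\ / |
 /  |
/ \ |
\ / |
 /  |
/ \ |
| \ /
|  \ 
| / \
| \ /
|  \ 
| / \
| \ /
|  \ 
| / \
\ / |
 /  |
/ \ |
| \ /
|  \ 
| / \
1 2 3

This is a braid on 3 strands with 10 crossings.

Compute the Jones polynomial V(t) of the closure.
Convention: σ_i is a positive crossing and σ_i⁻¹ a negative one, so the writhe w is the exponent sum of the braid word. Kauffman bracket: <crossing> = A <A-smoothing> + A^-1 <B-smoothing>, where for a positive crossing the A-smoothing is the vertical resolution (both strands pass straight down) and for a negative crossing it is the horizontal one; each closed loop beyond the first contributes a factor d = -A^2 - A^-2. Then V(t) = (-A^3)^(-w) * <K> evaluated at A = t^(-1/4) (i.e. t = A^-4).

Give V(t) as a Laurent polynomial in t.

Reading the diagram top to bottom ('/'-over between positions i,i+1 = s_i, '\'-over = s_i^-1): braid word = s1 s1 s2^-1 s1 s1 s2^-1 s2^-1 s2^-1 s1 s2^-1.
Braid: s1 s1 s2^-1 s1 s1 s2^-1 s2^-1 s2^-1 s1 s2^-1 on 3 strands, 10 crossings.
Writhe w = (#positive) - (#negative) = 5 - 5 = 0.
Computing the Kauffman bracket via state sum. There are 2^10 = 1024 states.
Each crossing splits two ways (0=vertical, 1=horizontal). The state's weight is A^(#A-smoothings - #B-smoothings) * d^(loops - 1).
Tabulate the states by total A-exponent and number of loops L (A-exp: L × count):
  A^10: L=6 ×1
  A^8: L=5 ×10
  A^6: L=4 ×43, L=6 ×2
  A^4: L=3 ×98, L=5 ×22
  A^2: L=2 ×121, L=4 ×83, L=6 ×6
  A^0: L=1 ×73, L=3 ×140, L=5 ×38, L=7 ×1
  A^-2: L=2 ×121, L=4 ×79, L=6 ×10
  A^-4: L=3 ×95, L=5 ×24, L=7 ×1
  A^-6: L=4 ×42, L=6 ×3
  A^-8: L=5 ×10
  A^-10: L=6 ×1
Each group contributes A^e * Σ count * d^(L-1):
Powers of d = -A^2 - A^-2: d^2 = A^4 + 2 + A^-4; d^3 = -A^6 - 3*A^2 - 3*A^-2 - A^-6; d^4 = A^8 + 4*A^4 + 6 + 4*A^-4 + A^-8; d^5 = -A^10 - 5*A^6 - 10*A^2 - 10*A^-2 - 5*A^-6 - A^-10; d^6 = A^12 + 6*A^8 + 15*A^4 + 20 + 15*A^-4 + 6*A^-8 + A^-12.
  A^10 * (d^5) = -A^20 - 5*A^16 - 10*A^12 - 10*A^8 - 5*A^4 - 1
  A^8 * (10*d^4) = 10*A^16 + 40*A^12 + 60*A^8 + 40*A^4 + 10
  A^6 * (43*d^3 + 2*d^5) = -2*A^16 - 53*A^12 - 149*A^8 - 149*A^4 - 53 - 2*A^-4
  A^4 * (98*d^2 + 22*d^4) = 22*A^12 + 186*A^8 + 328*A^4 + 186 + 22*A^-4
  A^2 * (121*d + 83*d^3 + 6*d^5) = -6*A^12 - 113*A^8 - 430*A^4 - 430 - 113*A^-4 - 6*A^-8
  A^0 * (73 + 140*d^2 + 38*d^4 + d^6) = A^12 + 44*A^8 + 307*A^4 + 601 + 307*A^-4 + 44*A^-8 + A^-12
  A^-2 * (121*d + 79*d^3 + 10*d^5) = -10*A^8 - 129*A^4 - 458 - 458*A^-4 - 129*A^-8 - 10*A^-12
  A^-4 * (95*d^2 + 24*d^4 + d^6) = A^8 + 30*A^4 + 206 + 354*A^-4 + 206*A^-8 + 30*A^-12 + A^-16
  A^-6 * (42*d^3 + 3*d^5) = -3*A^4 - 57 - 156*A^-4 - 156*A^-8 - 57*A^-12 - 3*A^-16
  A^-8 * (10*d^4) = 10 + 40*A^-4 + 60*A^-8 + 40*A^-12 + 10*A^-16
  A^-10 * (d^5) = -1 - 5*A^-4 - 10*A^-8 - 10*A^-12 - 5*A^-16 - A^-20
Summing the groups: <K> = -A^20 + 3*A^16 - 6*A^12 + 9*A^8 - 11*A^4 + 13 - 11*A^-4 + 9*A^-8 - 6*A^-12 + 3*A^-16 - A^-20
Normalise by the writhe: (-A^3)^(-w) = (-A^3)^(0) = 1, so f(A) = 1 * <K> = -A^20 + 3*A^16 - 6*A^12 + 9*A^8 - 11*A^4 + 13 - 11*A^-4 + 9*A^-8 - 6*A^-12 + 3*A^-16 - A^-20.
Substitute A = t^(-1/4), i.e. A^e → t^(-e/4): V(t) = -t^5 + 3*t^4 - 6*t^3 + 9*t^2 - 11*t + 13 - 11*t^-1 + 9*t^-2 - 6*t^-3 + 3*t^-4 - t^-5

Answer: -t^5 + 3*t^4 - 6*t^3 + 9*t^2 - 11*t + 13 - 11*t^-1 + 9*t^-2 - 6*t^-3 + 3*t^-4 - t^-5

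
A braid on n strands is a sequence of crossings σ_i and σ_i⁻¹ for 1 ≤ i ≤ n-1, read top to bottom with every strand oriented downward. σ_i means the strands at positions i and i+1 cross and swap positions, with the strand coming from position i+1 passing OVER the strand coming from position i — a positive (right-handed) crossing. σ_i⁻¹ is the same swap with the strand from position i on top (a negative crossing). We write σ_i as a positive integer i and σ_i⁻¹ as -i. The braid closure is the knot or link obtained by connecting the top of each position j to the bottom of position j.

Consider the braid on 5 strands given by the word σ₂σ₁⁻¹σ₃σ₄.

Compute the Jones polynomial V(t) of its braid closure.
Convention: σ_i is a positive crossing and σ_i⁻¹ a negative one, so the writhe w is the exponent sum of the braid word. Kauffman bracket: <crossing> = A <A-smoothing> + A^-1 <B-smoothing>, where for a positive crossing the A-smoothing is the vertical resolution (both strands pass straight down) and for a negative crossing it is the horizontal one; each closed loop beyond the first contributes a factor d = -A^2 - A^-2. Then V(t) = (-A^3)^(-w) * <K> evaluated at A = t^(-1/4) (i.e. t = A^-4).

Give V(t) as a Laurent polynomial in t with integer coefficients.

1

Derivation:
Braid: s2 s1^-1 s3 s4 on 5 strands, 4 crossings.
Writhe w = (#positive) - (#negative) = 3 - 1 = 2.
Computing the Kauffman bracket via state sum. There are 2^4 = 16 states.
Each crossing splits two ways (0=vertical, 1=horizontal). The state's weight is A^(#A-smoothings - #B-smoothings) * d^(loops - 1).
  state 0000: A-exp=+2, loops=5, term = A^2 * d^4
  state 0001: A-exp=+0, loops=4, term = A^0 * d^3
  state 0010: A-exp=+0, loops=4, term = A^0 * d^3
  state 0011: A-exp=-2, loops=3, term = A^-2 * d^2
  state 0100: A-exp=+4, loops=4, term = A^4 * d^3
  state 0101: A-exp=+2, loops=3, term = A^2 * d^2
  state 0110: A-exp=+2, loops=3, term = A^2 * d^2
  state 0111: A-exp=+0, loops=2, term = A^0 * d^1
  state 1000: A-exp=+0, loops=4, term = A^0 * d^3
  state 1001: A-exp=-2, loops=3, term = A^-2 * d^2
  state 1010: A-exp=-2, loops=3, term = A^-2 * d^2
  state 1011: A-exp=-4, loops=2, term = A^-4 * d^1
  state 1100: A-exp=+2, loops=3, term = A^2 * d^2
  state 1101: A-exp=+0, loops=2, term = A^0 * d^1
  state 1110: A-exp=+0, loops=2, term = A^0 * d^1
  state 1111: A-exp=-2, loops=1, term = A^-2 * d^0
Collect the terms by A-exponent (count of states per loop number):
Powers of d = -A^2 - A^-2: d^2 = A^4 + 2 + A^-4; d^3 = -A^6 - 3*A^2 - 3*A^-2 - A^-6; d^4 = A^8 + 4*A^4 + 6 + 4*A^-4 + A^-8.
  A^4 * (d^3) = -A^10 - 3*A^6 - 3*A^2 - A^-2
  A^2 * (3*d^2 + d^4) = A^10 + 7*A^6 + 12*A^2 + 7*A^-2 + A^-6
  A^0 * (3*d + 3*d^3) = -3*A^6 - 12*A^2 - 12*A^-2 - 3*A^-6
  A^-2 * (1 + 3*d^2) = 3*A^2 + 7*A^-2 + 3*A^-6
  A^-4 * (d) = -A^-2 - A^-6
Summing the groups: <K> = A^6
Normalise by the writhe: (-A^3)^(-w) = (-A^3)^(-2) = A^-6, so f(A) = A^-6 * <K> = 1.
Substitute A = t^(-1/4), i.e. A^e → t^(-e/4): V(t) = 1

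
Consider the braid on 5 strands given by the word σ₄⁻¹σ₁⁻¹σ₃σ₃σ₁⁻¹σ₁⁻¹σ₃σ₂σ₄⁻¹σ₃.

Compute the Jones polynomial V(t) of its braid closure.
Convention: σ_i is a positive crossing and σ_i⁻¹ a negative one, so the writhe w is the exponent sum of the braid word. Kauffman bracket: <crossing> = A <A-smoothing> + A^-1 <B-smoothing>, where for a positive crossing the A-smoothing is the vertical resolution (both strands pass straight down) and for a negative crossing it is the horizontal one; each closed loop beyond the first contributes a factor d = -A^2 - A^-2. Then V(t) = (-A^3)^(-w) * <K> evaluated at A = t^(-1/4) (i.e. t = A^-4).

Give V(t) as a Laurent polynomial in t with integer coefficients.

t^4 - 2*t^3 + 3*t^2 - 5*t + 6 - 5*t^-1 + 5*t^-2 - 3*t^-3 + 2*t^-4 - t^-5

Derivation:
Braid: s4^-1 s1^-1 s3 s3 s1^-1 s1^-1 s3 s2 s4^-1 s3 on 5 strands, 10 crossings.
Writhe w = (#positive) - (#negative) = 5 - 5 = 0.
Enumerate smoothing states for the bracket polynomial. There are 2^10 = 1024 states.
For each crossing: s=0 is the vertical smoothing, s=1 horizontal. Crossing k contributes A^(sign_k * (1 - 2*s_k)); loop factor d = -A^2 - A^-2.
Tabulate the states by total A-exponent and number of loops L (A-exp: L × count):
  A^10: L=6 ×1
  A^8: L=5 ×10
  A^6: L=4 ×41, L=6 ×4
  A^4: L=3 ×83, L=5 ×36, L=7 ×1
  A^2: L=2 ×84, L=4 ×107, L=6 ×19
  A^0: L=1 ×33, L=3 ×143, L=5 ×70, L=7 ×6
  A^-2: L=2 ×68, L=4 ×116, L=6 ×25, L=8 ×1
  A^-4: L=3 ×64, L=5 ×52, L=7 ×4
  A^-6: L=4 ×33, L=6 ×12
  A^-8: L=5 ×9, L=7 ×1
  A^-10: L=6 ×1
Each group contributes A^e * Σ count * d^(L-1):
Powers of d = -A^2 - A^-2: d^2 = A^4 + 2 + A^-4; d^3 = -A^6 - 3*A^2 - 3*A^-2 - A^-6; d^4 = A^8 + 4*A^4 + 6 + 4*A^-4 + A^-8; d^5 = -A^10 - 5*A^6 - 10*A^2 - 10*A^-2 - 5*A^-6 - A^-10; d^6 = A^12 + 6*A^8 + 15*A^4 + 20 + 15*A^-4 + 6*A^-8 + A^-12; d^7 = -A^14 - 7*A^10 - 21*A^6 - 35*A^2 - 35*A^-2 - 21*A^-6 - 7*A^-10 - A^-14.
  A^10 * (d^5) = -A^20 - 5*A^16 - 10*A^12 - 10*A^8 - 5*A^4 - 1
  A^8 * (10*d^4) = 10*A^16 + 40*A^12 + 60*A^8 + 40*A^4 + 10
  A^6 * (41*d^3 + 4*d^5) = -4*A^16 - 61*A^12 - 163*A^8 - 163*A^4 - 61 - 4*A^-4
  A^4 * (83*d^2 + 36*d^4 + d^6) = A^16 + 42*A^12 + 242*A^8 + 402*A^4 + 242 + 42*A^-4 + A^-8
  A^2 * (84*d + 107*d^3 + 19*d^5) = -19*A^12 - 202*A^8 - 595*A^4 - 595 - 202*A^-4 - 19*A^-8
  A^0 * (33 + 143*d^2 + 70*d^4 + 6*d^6) = 6*A^12 + 106*A^8 + 513*A^4 + 859 + 513*A^-4 + 106*A^-8 + 6*A^-12
  A^-2 * (68*d + 116*d^3 + 25*d^5 + d^7) = -A^12 - 32*A^8 - 262*A^4 - 701 - 701*A^-4 - 262*A^-8 - 32*A^-12 - A^-16
  A^-4 * (64*d^2 + 52*d^4 + 4*d^6) = 4*A^8 + 76*A^4 + 332 + 520*A^-4 + 332*A^-8 + 76*A^-12 + 4*A^-16
  A^-6 * (33*d^3 + 12*d^5) = -12*A^4 - 93 - 219*A^-4 - 219*A^-8 - 93*A^-12 - 12*A^-16
  A^-8 * (9*d^4 + d^6) = A^4 + 15 + 51*A^-4 + 74*A^-8 + 51*A^-12 + 15*A^-16 + A^-20
  A^-10 * (d^5) = -1 - 5*A^-4 - 10*A^-8 - 10*A^-12 - 5*A^-16 - A^-20
Summing the groups: <K> = -A^20 + 2*A^16 - 3*A^12 + 5*A^8 - 5*A^4 + 6 - 5*A^-4 + 3*A^-8 - 2*A^-12 + A^-16
Normalise by the writhe: (-A^3)^(-w) = (-A^3)^(0) = 1, so f(A) = 1 * <K> = -A^20 + 2*A^16 - 3*A^12 + 5*A^8 - 5*A^4 + 6 - 5*A^-4 + 3*A^-8 - 2*A^-12 + A^-16.
Substitute A = t^(-1/4), i.e. A^e → t^(-e/4): V(t) = t^4 - 2*t^3 + 3*t^2 - 5*t + 6 - 5*t^-1 + 5*t^-2 - 3*t^-3 + 2*t^-4 - t^-5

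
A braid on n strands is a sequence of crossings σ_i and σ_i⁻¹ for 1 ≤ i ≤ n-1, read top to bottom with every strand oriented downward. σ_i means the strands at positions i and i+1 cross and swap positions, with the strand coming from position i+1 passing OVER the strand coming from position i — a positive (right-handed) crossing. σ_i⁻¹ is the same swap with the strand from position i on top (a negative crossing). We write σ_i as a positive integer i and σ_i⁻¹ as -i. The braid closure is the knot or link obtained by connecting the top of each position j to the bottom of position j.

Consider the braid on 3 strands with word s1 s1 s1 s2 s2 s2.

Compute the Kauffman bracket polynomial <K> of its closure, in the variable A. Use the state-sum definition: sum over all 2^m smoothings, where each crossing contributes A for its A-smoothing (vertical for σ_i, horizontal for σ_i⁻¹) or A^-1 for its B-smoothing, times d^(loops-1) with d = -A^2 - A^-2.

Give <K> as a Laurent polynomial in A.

Braid: s1 s1 s1 s2 s2 s2 on 3 strands, 6 crossings.
Writhe w = (#positive) - (#negative) = 6 - 0 = 6.
Computing the Kauffman bracket via state sum. There are 2^6 = 64 states.
Each crossing splits two ways (0=vertical, 1=horizontal). The state's weight is A^(#A-smoothings - #B-smoothings) * d^(loops - 1).
Tabulate the states by total A-exponent and number of loops L (A-exp: L × count):
  A^6: L=3 ×1
  A^4: L=2 ×6
  A^2: L=1 ×9, L=3 ×6
  A^0: L=2 ×18, L=4 ×2
  A^-2: L=3 ×15
  A^-4: L=4 ×6
  A^-6: L=5 ×1
Each group contributes A^e * Σ count * d^(L-1):
Powers of d = -A^2 - A^-2: d^2 = A^4 + 2 + A^-4; d^3 = -A^6 - 3*A^2 - 3*A^-2 - A^-6; d^4 = A^8 + 4*A^4 + 6 + 4*A^-4 + A^-8.
  A^6 * (d^2) = A^10 + 2*A^6 + A^2
  A^4 * (6*d) = -6*A^6 - 6*A^2
  A^2 * (9 + 6*d^2) = 6*A^6 + 21*A^2 + 6*A^-2
  A^0 * (18*d + 2*d^3) = -2*A^6 - 24*A^2 - 24*A^-2 - 2*A^-6
  A^-2 * (15*d^2) = 15*A^2 + 30*A^-2 + 15*A^-6
  A^-4 * (6*d^3) = -6*A^2 - 18*A^-2 - 18*A^-6 - 6*A^-10
  A^-6 * (d^4) = A^2 + 4*A^-2 + 6*A^-6 + 4*A^-10 + A^-14
Summing the groups: <K> = A^10 + 2*A^2 - 2*A^-2 + A^-6 - 2*A^-10 + A^-14

Answer: A^10 + 2*A^2 - 2*A^-2 + A^-6 - 2*A^-10 + A^-14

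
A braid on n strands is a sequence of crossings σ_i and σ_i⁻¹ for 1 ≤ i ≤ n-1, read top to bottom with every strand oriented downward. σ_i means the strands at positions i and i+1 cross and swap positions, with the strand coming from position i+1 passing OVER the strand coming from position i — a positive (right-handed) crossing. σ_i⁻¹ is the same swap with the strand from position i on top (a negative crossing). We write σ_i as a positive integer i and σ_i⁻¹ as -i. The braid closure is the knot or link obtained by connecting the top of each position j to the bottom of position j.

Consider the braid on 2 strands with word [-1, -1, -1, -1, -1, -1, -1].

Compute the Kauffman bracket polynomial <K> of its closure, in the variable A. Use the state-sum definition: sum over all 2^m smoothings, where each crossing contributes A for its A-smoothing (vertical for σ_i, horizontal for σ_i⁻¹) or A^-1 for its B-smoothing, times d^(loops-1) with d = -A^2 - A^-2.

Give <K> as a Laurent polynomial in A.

A^19 - A^15 + A^11 - A^7 + A^3 - A^-1 - A^-9

Derivation:
Braid: s1^-1 s1^-1 s1^-1 s1^-1 s1^-1 s1^-1 s1^-1 on 2 strands, 7 crossings.
Writhe w = (#positive) - (#negative) = 0 - 7 = -7.
Computing the Kauffman bracket via state sum. There are 2^7 = 128 states.
Smooth each crossing (0=||, 1=⌣⌢); contribution A^(Σ sign_k(1-2s_k)) * d^(L-1).
Tabulate the states by total A-exponent and number of loops L (A-exp: L × count):
  A^7: L=7 ×1
  A^5: L=6 ×7
  A^3: L=5 ×21
  A^1: L=4 ×35
  A^-1: L=3 ×35
  A^-3: L=2 ×21
  A^-5: L=1 ×7
  A^-7: L=2 ×1
Each group contributes A^e * Σ count * d^(L-1):
Powers of d = -A^2 - A^-2: d^2 = A^4 + 2 + A^-4; d^3 = -A^6 - 3*A^2 - 3*A^-2 - A^-6; d^4 = A^8 + 4*A^4 + 6 + 4*A^-4 + A^-8; d^5 = -A^10 - 5*A^6 - 10*A^2 - 10*A^-2 - 5*A^-6 - A^-10; d^6 = A^12 + 6*A^8 + 15*A^4 + 20 + 15*A^-4 + 6*A^-8 + A^-12.
  A^7 * (d^6) = A^19 + 6*A^15 + 15*A^11 + 20*A^7 + 15*A^3 + 6*A^-1 + A^-5
  A^5 * (7*d^5) = -7*A^15 - 35*A^11 - 70*A^7 - 70*A^3 - 35*A^-1 - 7*A^-5
  A^3 * (21*d^4) = 21*A^11 + 84*A^7 + 126*A^3 + 84*A^-1 + 21*A^-5
  A^1 * (35*d^3) = -35*A^7 - 105*A^3 - 105*A^-1 - 35*A^-5
  A^-1 * (35*d^2) = 35*A^3 + 70*A^-1 + 35*A^-5
  A^-3 * (21*d) = -21*A^-1 - 21*A^-5
  A^-5 * (7) = 7*A^-5
  A^-7 * (d) = -A^-5 - A^-9
Summing the groups: <K> = A^19 - A^15 + A^11 - A^7 + A^3 - A^-1 - A^-9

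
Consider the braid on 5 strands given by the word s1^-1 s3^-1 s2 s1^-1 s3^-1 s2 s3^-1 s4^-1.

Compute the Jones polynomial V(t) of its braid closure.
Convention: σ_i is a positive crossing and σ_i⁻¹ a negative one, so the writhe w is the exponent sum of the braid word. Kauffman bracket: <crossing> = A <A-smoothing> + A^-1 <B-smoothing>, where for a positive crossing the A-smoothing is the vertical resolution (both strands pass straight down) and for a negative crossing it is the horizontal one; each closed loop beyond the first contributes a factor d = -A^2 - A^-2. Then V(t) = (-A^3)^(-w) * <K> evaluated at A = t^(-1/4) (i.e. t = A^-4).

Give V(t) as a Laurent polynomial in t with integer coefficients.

t - 2 + 3*t^-1 - 3*t^-2 + 4*t^-3 - 3*t^-4 + 2*t^-5 - t^-6

Derivation:
The presented braid s1^-1 s3^-1 s2 s1^-1 s3^-1 s2 s3^-1 s4^-1 on 5 strands reduces by inverse Markov moves (closure unchanged at each step):
  Destabilize: the word has the form β·s4^-1 where s4^-1 occurs only as the final letter (β ∈ B_4); drop it and the last strand → 4 strands.
Reduced to β = s1^-1 s3^-1 s2 s1^-1 s3^-1 s2 s3^-1 on 4 strands, 7 crossings.
Compute on β:
Braid: s1^-1 s3^-1 s2 s1^-1 s3^-1 s2 s3^-1 on 4 strands, 7 crossings.
Writhe w = (#positive) - (#negative) = 2 - 5 = -3.
State-sum expansion of <K>. There are 2^7 = 128 states.
For each crossing: s=0 is the vertical smoothing, s=1 horizontal. Crossing k contributes A^(sign_k * (1 - 2*s_k)); loop factor d = -A^2 - A^-2.
Tabulate the states by total A-exponent and number of loops L (A-exp: L × count):
  A^7: L=5 ×1
  A^5: L=4 ×7
  A^3: L=3 ×20, L=5 ×1
  A^1: L=2 ×29, L=4 ×6
  A^-1: L=1 ×19, L=3 ×16
  A^-3: L=2 ×19, L=4 ×2
  A^-5: L=3 ×7
  A^-7: L=4 ×1
Each group contributes A^e * Σ count * d^(L-1):
Powers of d = -A^2 - A^-2: d^2 = A^4 + 2 + A^-4; d^3 = -A^6 - 3*A^2 - 3*A^-2 - A^-6; d^4 = A^8 + 4*A^4 + 6 + 4*A^-4 + A^-8.
  A^7 * (d^4) = A^15 + 4*A^11 + 6*A^7 + 4*A^3 + A^-1
  A^5 * (7*d^3) = -7*A^11 - 21*A^7 - 21*A^3 - 7*A^-1
  A^3 * (20*d^2 + d^4) = A^11 + 24*A^7 + 46*A^3 + 24*A^-1 + A^-5
  A^1 * (29*d + 6*d^3) = -6*A^7 - 47*A^3 - 47*A^-1 - 6*A^-5
  A^-1 * (19 + 16*d^2) = 16*A^3 + 51*A^-1 + 16*A^-5
  A^-3 * (19*d + 2*d^3) = -2*A^3 - 25*A^-1 - 25*A^-5 - 2*A^-9
  A^-5 * (7*d^2) = 7*A^-1 + 14*A^-5 + 7*A^-9
  A^-7 * (d^3) = -A^-1 - 3*A^-5 - 3*A^-9 - A^-13
Summing the groups: <K> = A^15 - 2*A^11 + 3*A^7 - 4*A^3 + 3*A^-1 - 3*A^-5 + 2*A^-9 - A^-13
Normalise by the writhe: (-A^3)^(-w) = (-A^3)^(3) = -A^9, so f(A) = -A^9 * <K> = -A^24 + 2*A^20 - 3*A^16 + 4*A^12 - 3*A^8 + 3*A^4 - 2 + A^-4.
Substitute A = t^(-1/4), i.e. A^e → t^(-e/4): V(t) = t - 2 + 3*t^-1 - 3*t^-2 + 4*t^-3 - 3*t^-4 + 2*t^-5 - t^-6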